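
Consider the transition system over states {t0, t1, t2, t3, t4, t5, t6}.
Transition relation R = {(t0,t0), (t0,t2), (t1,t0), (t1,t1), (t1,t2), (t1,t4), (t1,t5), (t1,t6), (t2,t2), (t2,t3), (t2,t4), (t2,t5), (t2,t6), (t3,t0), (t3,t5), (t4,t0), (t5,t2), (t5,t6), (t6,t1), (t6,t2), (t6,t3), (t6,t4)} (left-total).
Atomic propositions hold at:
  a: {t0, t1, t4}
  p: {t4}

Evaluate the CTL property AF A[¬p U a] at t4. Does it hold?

Sat(¬p) = {t0, t1, t2, t3, t5, t6}
A[¬p U a]: least fixpoint, start Z0 = Sat(a) = {t0, t1, t4}, add states in Sat(¬p) with every successor in Z. Already a fixed point.
Sat(A[¬p U a]) = {t0, t1, t4}
AF A[¬p U a]: least fixpoint, start Z0 = {t0, t1, t4}, add states with every successor in Z. Already a fixed point.
Sat(AF A[¬p U a]) = {t0, t1, t4}
t4 ∈ Sat(AF A[¬p U a]) = {t0, t1, t4}, so the formula holds at t4.

Yes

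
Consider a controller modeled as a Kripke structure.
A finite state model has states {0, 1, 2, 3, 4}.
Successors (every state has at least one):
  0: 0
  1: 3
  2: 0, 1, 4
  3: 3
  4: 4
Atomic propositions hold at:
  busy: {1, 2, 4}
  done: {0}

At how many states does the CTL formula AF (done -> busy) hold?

4

Sat(done -> busy) = {1, 2, 3, 4}
AF (done -> busy): least fixpoint, start Z0 = {1, 2, 3, 4}, add states with every successor in Z. Already a fixed point.
Sat(AF (done -> busy)) = {1, 2, 3, 4}
|Sat(AF (done -> busy))| = |{1, 2, 3, 4}| = 4.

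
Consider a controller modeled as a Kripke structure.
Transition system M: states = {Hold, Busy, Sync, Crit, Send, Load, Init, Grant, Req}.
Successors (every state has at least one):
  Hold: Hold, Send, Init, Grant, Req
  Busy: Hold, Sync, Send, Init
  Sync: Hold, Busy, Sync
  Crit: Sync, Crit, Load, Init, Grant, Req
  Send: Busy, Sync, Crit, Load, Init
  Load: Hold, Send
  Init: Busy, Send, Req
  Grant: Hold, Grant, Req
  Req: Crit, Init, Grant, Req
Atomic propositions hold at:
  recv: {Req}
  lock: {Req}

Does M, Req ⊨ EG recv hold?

EG recv: greatest fixpoint, start Z0 = {Req}, keep only states in Sat with some successor in Z. Already a fixed point.
Sat(EG recv) = {Req}
Req ∈ Sat(EG recv) = {Req}, so the formula holds at Req.

Yes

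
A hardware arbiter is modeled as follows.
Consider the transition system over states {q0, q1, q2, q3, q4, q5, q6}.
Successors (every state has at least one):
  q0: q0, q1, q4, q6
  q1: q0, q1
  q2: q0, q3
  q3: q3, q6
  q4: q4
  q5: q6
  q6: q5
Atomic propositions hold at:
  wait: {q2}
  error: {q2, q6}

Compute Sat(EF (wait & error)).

{q2}

Sat(wait & error) = {q2}
EF (wait & error): least fixpoint, start Z0 = {q2}, add states with some successor in Z. Already a fixed point.
Sat(EF (wait & error)) = {q2}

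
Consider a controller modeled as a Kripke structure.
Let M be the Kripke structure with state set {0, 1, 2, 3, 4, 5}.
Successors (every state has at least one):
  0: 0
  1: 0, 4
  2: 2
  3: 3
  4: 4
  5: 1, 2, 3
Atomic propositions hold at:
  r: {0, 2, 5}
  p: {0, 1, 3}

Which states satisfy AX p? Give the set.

Sat(AX p) = {s : every successor in {0, 1, 3}} = {0, 3}

{0, 3}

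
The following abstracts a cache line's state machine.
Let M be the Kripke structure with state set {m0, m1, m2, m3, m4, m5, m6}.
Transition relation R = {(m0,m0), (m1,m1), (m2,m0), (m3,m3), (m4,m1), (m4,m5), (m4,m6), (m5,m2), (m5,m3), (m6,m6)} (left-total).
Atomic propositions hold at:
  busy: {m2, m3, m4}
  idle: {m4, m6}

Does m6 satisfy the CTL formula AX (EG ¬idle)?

Sat(¬idle) = {m0, m1, m2, m3, m5}
EG ¬idle: greatest fixpoint, start Z0 = {m0, m1, m2, m3, m5}, keep only states in Sat with some successor in Z. Already a fixed point.
Sat(EG ¬idle) = {m0, m1, m2, m3, m5}
Sat(AX (EG ¬idle)) = {s : every successor in {m0, m1, m2, m3, m5}} = {m0, m1, m2, m3, m5}
m6 ∉ Sat(AX (EG ¬idle)) = {m0, m1, m2, m3, m5}, so the formula does not hold at m6.

No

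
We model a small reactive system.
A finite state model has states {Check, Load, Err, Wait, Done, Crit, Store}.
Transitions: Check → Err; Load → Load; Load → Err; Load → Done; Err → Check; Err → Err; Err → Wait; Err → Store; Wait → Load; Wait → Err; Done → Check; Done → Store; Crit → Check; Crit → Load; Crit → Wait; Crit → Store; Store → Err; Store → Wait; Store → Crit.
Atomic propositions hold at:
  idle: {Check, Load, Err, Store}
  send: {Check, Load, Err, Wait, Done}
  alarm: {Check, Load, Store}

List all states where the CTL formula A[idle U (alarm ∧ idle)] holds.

Sat(alarm ∧ idle) = {Check, Load, Store}
A[idle U (alarm ∧ idle)]: least fixpoint, start Z0 = Sat((alarm ∧ idle)) = {Check, Load, Store}, add states in Sat(idle) with every successor in Z. Already a fixed point.
Sat(A[idle U (alarm ∧ idle)]) = {Check, Load, Store}

{Check, Load, Store}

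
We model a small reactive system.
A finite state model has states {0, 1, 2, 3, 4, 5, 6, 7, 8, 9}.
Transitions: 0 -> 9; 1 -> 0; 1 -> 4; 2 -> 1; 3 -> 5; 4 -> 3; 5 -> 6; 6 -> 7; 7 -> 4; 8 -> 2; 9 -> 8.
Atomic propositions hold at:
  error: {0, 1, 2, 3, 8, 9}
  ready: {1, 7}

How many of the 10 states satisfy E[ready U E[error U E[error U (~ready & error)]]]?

Sat(~ready) = {0, 2, 3, 4, 5, 6, 8, 9}
Sat(~ready & error) = {0, 2, 3, 8, 9}
E[error U (~ready & error)]: least fixpoint, start Z0 = Sat((~ready & error)) = {0, 2, 3, 8, 9}, add states in Sat(error) with some successor in Z. Z1 = {0, 1, 2, 3, 8, 9}; fixed.
Sat(E[error U (~ready & error)]) = {0, 1, 2, 3, 8, 9}
E[error U E[error U (~ready & error)]]: least fixpoint, start Z0 = Sat(E[error U (~ready & error)]) = {0, 1, 2, 3, 8, 9}, add states in Sat(error) with some successor in Z. Already a fixed point.
Sat(E[error U E[error U (~ready & error)]]) = {0, 1, 2, 3, 8, 9}
E[ready U E[error U E[error U (~ready & error)]]]: least fixpoint, start Z0 = Sat(E[error U E[error U (~ready & error)]]) = {0, 1, 2, 3, 8, 9}, add states in Sat(ready) with some successor in Z. Already a fixed point.
Sat(E[ready U E[error U E[error U (~ready & error)]]]) = {0, 1, 2, 3, 8, 9}
|Sat(E[ready U E[error U E[error U (~ready & error)]]])| = |{0, 1, 2, 3, 8, 9}| = 6.

6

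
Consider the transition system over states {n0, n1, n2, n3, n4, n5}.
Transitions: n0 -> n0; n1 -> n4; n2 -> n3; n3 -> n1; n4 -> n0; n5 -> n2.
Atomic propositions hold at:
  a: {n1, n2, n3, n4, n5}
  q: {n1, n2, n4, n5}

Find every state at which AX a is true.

Sat(AX a) = {s : every successor in {n1, n2, n3, n4, n5}} = {n1, n2, n3, n5}

{n1, n2, n3, n5}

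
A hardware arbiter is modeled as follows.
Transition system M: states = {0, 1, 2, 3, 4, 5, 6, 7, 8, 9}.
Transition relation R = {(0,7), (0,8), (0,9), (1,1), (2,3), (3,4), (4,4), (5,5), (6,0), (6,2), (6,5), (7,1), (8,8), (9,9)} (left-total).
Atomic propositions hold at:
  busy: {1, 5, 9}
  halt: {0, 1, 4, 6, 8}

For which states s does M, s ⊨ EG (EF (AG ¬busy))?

Sat(¬busy) = {0, 2, 3, 4, 6, 7, 8}
AG ¬busy: greatest fixpoint, start Z0 = {0, 2, 3, 4, 6, 7, 8}, keep only states in Sat with every successor in Z. Z1 = {2, 3, 4, 8}; fixed.
Sat(AG ¬busy) = {2, 3, 4, 8}
EF (AG ¬busy): least fixpoint, start Z0 = {2, 3, 4, 8}, add states with some successor in Z. Z1 = {0, 2, 3, 4, 6, 8}; fixed.
Sat(EF (AG ¬busy)) = {0, 2, 3, 4, 6, 8}
EG (EF (AG ¬busy)): greatest fixpoint, start Z0 = {0, 2, 3, 4, 6, 8}, keep only states in Sat with some successor in Z. Already a fixed point.
Sat(EG (EF (AG ¬busy))) = {0, 2, 3, 4, 6, 8}

{0, 2, 3, 4, 6, 8}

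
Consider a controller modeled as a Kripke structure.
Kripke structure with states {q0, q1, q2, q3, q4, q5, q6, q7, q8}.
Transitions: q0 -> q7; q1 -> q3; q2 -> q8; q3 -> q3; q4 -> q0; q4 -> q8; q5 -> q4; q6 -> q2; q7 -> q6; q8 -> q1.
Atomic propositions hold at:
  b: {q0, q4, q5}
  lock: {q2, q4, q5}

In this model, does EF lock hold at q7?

Yes

EF lock: least fixpoint, start Z0 = {q2, q4, q5}, add states with some successor in Z. Z1 = {q2, q4, q5, q6}; Z2 = {q2, q4, q5, q6, q7}; Z3 = {q0, q2, q4, q5, q6, q7}; fixed.
Sat(EF lock) = {q0, q2, q4, q5, q6, q7}
q7 ∈ Sat(EF lock) = {q0, q2, q4, q5, q6, q7}, so the formula holds at q7.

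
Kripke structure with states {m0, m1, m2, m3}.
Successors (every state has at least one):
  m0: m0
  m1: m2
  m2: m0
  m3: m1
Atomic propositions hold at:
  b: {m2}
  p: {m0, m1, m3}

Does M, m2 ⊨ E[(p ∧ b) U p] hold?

Sat(p ∧ b) = ∅
E[(p ∧ b) U p]: least fixpoint, start Z0 = Sat(p) = {m0, m1, m3}, add states in Sat(p ∧ b) with some successor in Z. Already a fixed point.
Sat(E[(p ∧ b) U p]) = {m0, m1, m3}
m2 ∉ Sat(E[(p ∧ b) U p]) = {m0, m1, m3}, so the formula does not hold at m2.

No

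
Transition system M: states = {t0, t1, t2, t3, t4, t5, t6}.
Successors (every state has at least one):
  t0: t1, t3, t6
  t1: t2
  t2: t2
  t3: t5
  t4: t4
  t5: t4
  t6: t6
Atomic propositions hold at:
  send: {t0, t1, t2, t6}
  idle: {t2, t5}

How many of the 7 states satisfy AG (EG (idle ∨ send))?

Sat(idle ∨ send) = {t0, t1, t2, t5, t6}
EG (idle ∨ send): greatest fixpoint, start Z0 = {t0, t1, t2, t5, t6}, keep only states in Sat with some successor in Z. Z1 = {t0, t1, t2, t6}; fixed.
Sat(EG (idle ∨ send)) = {t0, t1, t2, t6}
AG (EG (idle ∨ send)): greatest fixpoint, start Z0 = {t0, t1, t2, t6}, keep only states in Sat with every successor in Z. Z1 = {t1, t2, t6}; fixed.
Sat(AG (EG (idle ∨ send))) = {t1, t2, t6}
|Sat(AG (EG (idle ∨ send)))| = |{t1, t2, t6}| = 3.

3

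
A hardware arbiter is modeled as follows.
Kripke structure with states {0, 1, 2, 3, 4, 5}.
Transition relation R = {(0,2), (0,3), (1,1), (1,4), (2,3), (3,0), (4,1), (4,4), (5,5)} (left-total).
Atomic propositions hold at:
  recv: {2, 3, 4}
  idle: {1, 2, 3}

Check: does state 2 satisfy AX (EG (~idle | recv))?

Yes

Sat(~idle) = {0, 4, 5}
Sat(~idle | recv) = {0, 2, 3, 4, 5}
EG (~idle | recv): greatest fixpoint, start Z0 = {0, 2, 3, 4, 5}, keep only states in Sat with some successor in Z. Already a fixed point.
Sat(EG (~idle | recv)) = {0, 2, 3, 4, 5}
Sat(AX (EG (~idle | recv))) = {s : every successor in {0, 2, 3, 4, 5}} = {0, 2, 3, 5}
2 ∈ Sat(AX (EG (~idle | recv))) = {0, 2, 3, 5}, so the formula holds at 2.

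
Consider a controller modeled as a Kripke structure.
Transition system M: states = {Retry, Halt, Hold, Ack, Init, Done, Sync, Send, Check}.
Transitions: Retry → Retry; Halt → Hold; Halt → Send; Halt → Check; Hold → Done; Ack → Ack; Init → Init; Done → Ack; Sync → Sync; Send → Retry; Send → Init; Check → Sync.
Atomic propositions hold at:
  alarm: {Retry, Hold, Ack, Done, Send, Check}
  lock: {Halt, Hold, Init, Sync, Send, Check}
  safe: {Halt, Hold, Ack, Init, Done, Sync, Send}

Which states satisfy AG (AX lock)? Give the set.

{Init, Sync, Check}

Sat(AX lock) = {s : every successor in {Halt, Hold, Init, Sync, Send, Check}} = {Halt, Init, Sync, Check}
AG (AX lock): greatest fixpoint, start Z0 = {Halt, Init, Sync, Check}, keep only states in Sat with every successor in Z. Z1 = {Init, Sync, Check}; fixed.
Sat(AG (AX lock)) = {Init, Sync, Check}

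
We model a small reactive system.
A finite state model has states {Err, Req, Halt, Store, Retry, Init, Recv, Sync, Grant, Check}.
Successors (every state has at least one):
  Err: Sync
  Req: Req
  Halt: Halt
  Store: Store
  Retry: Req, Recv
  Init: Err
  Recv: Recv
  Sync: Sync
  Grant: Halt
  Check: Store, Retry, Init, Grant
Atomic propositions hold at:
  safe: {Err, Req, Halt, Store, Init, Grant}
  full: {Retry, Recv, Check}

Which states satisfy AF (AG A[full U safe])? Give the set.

A[full U safe]: least fixpoint, start Z0 = Sat(safe) = {Err, Req, Halt, Store, Init, Grant}, add states in Sat(full) with every successor in Z. Already a fixed point.
Sat(A[full U safe]) = {Err, Req, Halt, Store, Init, Grant}
AG A[full U safe]: greatest fixpoint, start Z0 = {Err, Req, Halt, Store, Init, Grant}, keep only states in Sat with every successor in Z. Z1 = {Req, Halt, Store, Init, Grant}; Z2 = {Req, Halt, Store, Grant}; fixed.
Sat(AG A[full U safe]) = {Req, Halt, Store, Grant}
AF (AG A[full U safe]): least fixpoint, start Z0 = {Req, Halt, Store, Grant}, add states with every successor in Z. Already a fixed point.
Sat(AF (AG A[full U safe])) = {Req, Halt, Store, Grant}

{Req, Halt, Store, Grant}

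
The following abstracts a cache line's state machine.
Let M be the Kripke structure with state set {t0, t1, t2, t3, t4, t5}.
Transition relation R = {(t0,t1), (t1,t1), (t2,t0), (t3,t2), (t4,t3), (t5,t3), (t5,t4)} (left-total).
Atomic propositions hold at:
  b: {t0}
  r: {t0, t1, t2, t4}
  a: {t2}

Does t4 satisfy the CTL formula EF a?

Yes

EF a: least fixpoint, start Z0 = {t2}, add states with some successor in Z. Z1 = {t2, t3}; Z2 = {t2, t3, t4, t5}; fixed.
Sat(EF a) = {t2, t3, t4, t5}
t4 ∈ Sat(EF a) = {t2, t3, t4, t5}, so the formula holds at t4.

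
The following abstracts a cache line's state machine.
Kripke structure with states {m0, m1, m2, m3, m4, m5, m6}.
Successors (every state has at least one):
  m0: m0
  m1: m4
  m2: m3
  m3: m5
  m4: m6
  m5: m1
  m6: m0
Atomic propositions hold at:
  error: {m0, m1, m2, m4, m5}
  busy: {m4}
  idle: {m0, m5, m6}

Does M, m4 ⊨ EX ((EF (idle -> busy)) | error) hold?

Sat(idle -> busy) = {m1, m2, m3, m4}
EF (idle -> busy): least fixpoint, start Z0 = {m1, m2, m3, m4}, add states with some successor in Z. Z1 = {m1, m2, m3, m4, m5}; fixed.
Sat(EF (idle -> busy)) = {m1, m2, m3, m4, m5}
Sat((EF (idle -> busy)) | error) = {m0, m1, m2, m3, m4, m5}
Sat(EX ((EF (idle -> busy)) | error)) = {s : some successor in {m0, m1, m2, m3, m4, m5}} = {m0, m1, m2, m3, m5, m6}
m4 ∉ Sat(EX ((EF (idle -> busy)) | error)) = {m0, m1, m2, m3, m5, m6}, so the formula does not hold at m4.

No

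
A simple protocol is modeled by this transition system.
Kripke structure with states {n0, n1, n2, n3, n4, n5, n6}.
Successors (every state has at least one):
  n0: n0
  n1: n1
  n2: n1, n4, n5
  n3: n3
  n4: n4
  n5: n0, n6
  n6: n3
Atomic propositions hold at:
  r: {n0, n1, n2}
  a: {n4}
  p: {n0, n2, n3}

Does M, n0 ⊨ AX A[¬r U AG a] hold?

No

Sat(¬r) = {n3, n4, n5, n6}
AG a: greatest fixpoint, start Z0 = {n4}, keep only states in Sat with every successor in Z. Already a fixed point.
Sat(AG a) = {n4}
A[¬r U AG a]: least fixpoint, start Z0 = Sat(AG a) = {n4}, add states in Sat(¬r) with every successor in Z. Already a fixed point.
Sat(A[¬r U AG a]) = {n4}
Sat(AX A[¬r U AG a]) = {s : every successor in {n4}} = {n4}
n0 ∉ Sat(AX A[¬r U AG a]) = {n4}, so the formula does not hold at n0.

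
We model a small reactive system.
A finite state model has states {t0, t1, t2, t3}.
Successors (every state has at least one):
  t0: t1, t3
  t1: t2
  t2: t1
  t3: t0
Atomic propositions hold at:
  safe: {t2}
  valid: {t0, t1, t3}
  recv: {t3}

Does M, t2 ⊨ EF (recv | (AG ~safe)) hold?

Sat(~safe) = {t0, t1, t3}
AG ~safe: greatest fixpoint, start Z0 = {t0, t1, t3}, keep only states in Sat with every successor in Z. Z1 = {t0, t3}; Z2 = {t3}; Z3 = ∅; fixed.
Sat(AG ~safe) = ∅
Sat(recv | (AG ~safe)) = {t3}
EF (recv | (AG ~safe)): least fixpoint, start Z0 = {t3}, add states with some successor in Z. Z1 = {t0, t3}; fixed.
Sat(EF (recv | (AG ~safe))) = {t0, t3}
t2 ∉ Sat(EF (recv | (AG ~safe))) = {t0, t3}, so the formula does not hold at t2.

No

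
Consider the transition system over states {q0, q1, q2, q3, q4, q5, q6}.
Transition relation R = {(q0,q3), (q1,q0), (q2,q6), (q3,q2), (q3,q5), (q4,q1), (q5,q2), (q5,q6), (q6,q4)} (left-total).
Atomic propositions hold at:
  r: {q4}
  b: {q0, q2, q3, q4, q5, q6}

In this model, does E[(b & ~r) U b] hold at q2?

Sat(~r) = {q0, q1, q2, q3, q5, q6}
Sat(b & ~r) = {q0, q2, q3, q5, q6}
E[(b & ~r) U b]: least fixpoint, start Z0 = Sat(b) = {q0, q2, q3, q4, q5, q6}, add states in Sat(b & ~r) with some successor in Z. Already a fixed point.
Sat(E[(b & ~r) U b]) = {q0, q2, q3, q4, q5, q6}
q2 ∈ Sat(E[(b & ~r) U b]) = {q0, q2, q3, q4, q5, q6}, so the formula holds at q2.

Yes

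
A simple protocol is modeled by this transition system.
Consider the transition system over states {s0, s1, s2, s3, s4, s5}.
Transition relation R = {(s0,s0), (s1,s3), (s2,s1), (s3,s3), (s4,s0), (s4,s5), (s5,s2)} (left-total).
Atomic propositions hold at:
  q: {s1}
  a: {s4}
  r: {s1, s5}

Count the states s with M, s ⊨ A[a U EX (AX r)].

Sat(AX r) = {s : every successor in {s1, s5}} = {s2}
Sat(EX (AX r)) = {s : some successor in {s2}} = {s5}
A[a U EX (AX r)]: least fixpoint, start Z0 = Sat(EX (AX r)) = {s5}, add states in Sat(a) with every successor in Z. Already a fixed point.
Sat(A[a U EX (AX r)]) = {s5}
|Sat(A[a U EX (AX r)])| = |{s5}| = 1.

1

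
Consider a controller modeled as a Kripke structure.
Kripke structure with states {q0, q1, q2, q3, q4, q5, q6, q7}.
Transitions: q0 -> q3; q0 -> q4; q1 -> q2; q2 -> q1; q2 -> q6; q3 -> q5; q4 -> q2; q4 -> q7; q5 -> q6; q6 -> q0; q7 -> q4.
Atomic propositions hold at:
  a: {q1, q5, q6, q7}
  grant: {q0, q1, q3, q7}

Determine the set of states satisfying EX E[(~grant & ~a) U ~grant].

{q0, q1, q2, q3, q4, q5, q7}

Sat(~grant) = {q2, q4, q5, q6}
Sat(~a) = {q0, q2, q3, q4}
Sat(~grant & ~a) = {q2, q4}
E[(~grant & ~a) U ~grant]: least fixpoint, start Z0 = Sat(~grant) = {q2, q4, q5, q6}, add states in Sat(~grant & ~a) with some successor in Z. Already a fixed point.
Sat(E[(~grant & ~a) U ~grant]) = {q2, q4, q5, q6}
Sat(EX E[(~grant & ~a) U ~grant]) = {s : some successor in {q2, q4, q5, q6}} = {q0, q1, q2, q3, q4, q5, q7}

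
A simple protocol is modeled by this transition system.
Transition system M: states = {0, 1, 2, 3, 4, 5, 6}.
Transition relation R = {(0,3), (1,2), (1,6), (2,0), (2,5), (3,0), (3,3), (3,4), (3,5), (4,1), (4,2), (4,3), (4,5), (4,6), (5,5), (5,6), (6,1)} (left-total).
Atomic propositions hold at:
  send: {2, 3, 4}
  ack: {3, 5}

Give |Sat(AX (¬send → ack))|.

Sat(¬send) = {0, 1, 5, 6}
Sat(¬send → ack) = {2, 3, 4, 5}
Sat(AX (¬send → ack)) = {s : every successor in {2, 3, 4, 5}} = {0}
|Sat(AX (¬send → ack))| = |{0}| = 1.

1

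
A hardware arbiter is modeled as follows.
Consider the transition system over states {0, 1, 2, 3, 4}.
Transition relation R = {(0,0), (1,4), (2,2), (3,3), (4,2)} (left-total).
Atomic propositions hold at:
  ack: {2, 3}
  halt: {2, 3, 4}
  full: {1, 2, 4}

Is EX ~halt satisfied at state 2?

Sat(~halt) = {0, 1}
Sat(EX ~halt) = {s : some successor in {0, 1}} = {0}
2 ∉ Sat(EX ~halt) = {0}, so the formula does not hold at 2.

No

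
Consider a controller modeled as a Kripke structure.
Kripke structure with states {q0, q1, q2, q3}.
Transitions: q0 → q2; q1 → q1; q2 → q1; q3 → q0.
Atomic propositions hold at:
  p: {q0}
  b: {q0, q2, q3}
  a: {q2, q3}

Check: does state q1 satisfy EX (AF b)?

AF b: least fixpoint, start Z0 = {q0, q2, q3}, add states with every successor in Z. Already a fixed point.
Sat(AF b) = {q0, q2, q3}
Sat(EX (AF b)) = {s : some successor in {q0, q2, q3}} = {q0, q3}
q1 ∉ Sat(EX (AF b)) = {q0, q3}, so the formula does not hold at q1.

No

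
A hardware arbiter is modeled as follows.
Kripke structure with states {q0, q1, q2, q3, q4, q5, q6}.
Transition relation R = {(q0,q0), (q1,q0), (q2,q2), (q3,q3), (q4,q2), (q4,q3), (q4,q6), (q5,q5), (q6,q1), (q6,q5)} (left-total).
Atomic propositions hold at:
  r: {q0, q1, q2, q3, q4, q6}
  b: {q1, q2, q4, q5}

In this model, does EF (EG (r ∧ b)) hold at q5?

Sat(r ∧ b) = {q1, q2, q4}
EG (r ∧ b): greatest fixpoint, start Z0 = {q1, q2, q4}, keep only states in Sat with some successor in Z. Z1 = {q2, q4}; fixed.
Sat(EG (r ∧ b)) = {q2, q4}
EF (EG (r ∧ b)): least fixpoint, start Z0 = {q2, q4}, add states with some successor in Z. Already a fixed point.
Sat(EF (EG (r ∧ b))) = {q2, q4}
q5 ∉ Sat(EF (EG (r ∧ b))) = {q2, q4}, so the formula does not hold at q5.

No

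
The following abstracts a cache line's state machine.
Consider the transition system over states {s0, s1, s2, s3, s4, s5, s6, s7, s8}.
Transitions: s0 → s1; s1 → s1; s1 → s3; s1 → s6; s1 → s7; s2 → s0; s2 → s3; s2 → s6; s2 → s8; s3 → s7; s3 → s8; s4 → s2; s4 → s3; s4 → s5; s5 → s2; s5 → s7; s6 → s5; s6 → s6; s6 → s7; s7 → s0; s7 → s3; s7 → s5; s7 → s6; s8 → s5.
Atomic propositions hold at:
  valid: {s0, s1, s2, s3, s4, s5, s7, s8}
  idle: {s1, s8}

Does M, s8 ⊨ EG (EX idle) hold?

Sat(EX idle) = {s : some successor in {s1, s8}} = {s0, s1, s2, s3}
EG (EX idle): greatest fixpoint, start Z0 = {s0, s1, s2, s3}, keep only states in Sat with some successor in Z. Z1 = {s0, s1, s2}; fixed.
Sat(EG (EX idle)) = {s0, s1, s2}
s8 ∉ Sat(EG (EX idle)) = {s0, s1, s2}, so the formula does not hold at s8.

No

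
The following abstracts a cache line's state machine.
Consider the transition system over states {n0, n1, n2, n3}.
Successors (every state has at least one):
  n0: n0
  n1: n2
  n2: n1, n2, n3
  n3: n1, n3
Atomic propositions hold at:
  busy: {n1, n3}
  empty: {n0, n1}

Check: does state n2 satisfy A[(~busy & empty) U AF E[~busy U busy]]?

Yes

Sat(~busy) = {n0, n2}
Sat(~busy & empty) = {n0}
E[~busy U busy]: least fixpoint, start Z0 = Sat(busy) = {n1, n3}, add states in Sat(~busy) with some successor in Z. Z1 = {n1, n2, n3}; fixed.
Sat(E[~busy U busy]) = {n1, n2, n3}
AF E[~busy U busy]: least fixpoint, start Z0 = {n1, n2, n3}, add states with every successor in Z. Already a fixed point.
Sat(AF E[~busy U busy]) = {n1, n2, n3}
A[(~busy & empty) U AF E[~busy U busy]]: least fixpoint, start Z0 = Sat(AF E[~busy U busy]) = {n1, n2, n3}, add states in Sat(~busy & empty) with every successor in Z. Already a fixed point.
Sat(A[(~busy & empty) U AF E[~busy U busy]]) = {n1, n2, n3}
n2 ∈ Sat(A[(~busy & empty) U AF E[~busy U busy]]) = {n1, n2, n3}, so the formula holds at n2.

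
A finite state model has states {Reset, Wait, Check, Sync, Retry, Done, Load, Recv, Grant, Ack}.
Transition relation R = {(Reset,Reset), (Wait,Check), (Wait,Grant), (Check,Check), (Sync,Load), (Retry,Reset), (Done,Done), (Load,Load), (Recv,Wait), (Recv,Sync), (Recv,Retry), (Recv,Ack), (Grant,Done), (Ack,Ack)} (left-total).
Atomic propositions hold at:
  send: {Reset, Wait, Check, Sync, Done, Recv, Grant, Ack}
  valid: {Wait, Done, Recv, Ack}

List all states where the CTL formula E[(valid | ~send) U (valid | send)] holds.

Sat(~send) = {Retry, Load}
Sat(valid | ~send) = {Wait, Retry, Done, Load, Recv, Ack}
Sat(valid | send) = {Reset, Wait, Check, Sync, Done, Recv, Grant, Ack}
E[(valid | ~send) U (valid | send)]: least fixpoint, start Z0 = Sat((valid | send)) = {Reset, Wait, Check, Sync, Done, Recv, Grant, Ack}, add states in Sat(valid | ~send) with some successor in Z. Z1 = {Reset, Wait, Check, Sync, Retry, Done, Recv, Grant, Ack}; fixed.
Sat(E[(valid | ~send) U (valid | send)]) = {Reset, Wait, Check, Sync, Retry, Done, Recv, Grant, Ack}

{Reset, Wait, Check, Sync, Retry, Done, Recv, Grant, Ack}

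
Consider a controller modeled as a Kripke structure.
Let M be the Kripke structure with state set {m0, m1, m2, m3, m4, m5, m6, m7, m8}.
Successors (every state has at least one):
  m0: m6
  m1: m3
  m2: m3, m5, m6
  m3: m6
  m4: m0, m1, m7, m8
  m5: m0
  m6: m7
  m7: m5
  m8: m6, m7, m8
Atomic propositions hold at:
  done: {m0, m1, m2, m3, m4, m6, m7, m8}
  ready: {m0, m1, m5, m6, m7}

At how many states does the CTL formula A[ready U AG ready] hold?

4

AG ready: greatest fixpoint, start Z0 = {m0, m1, m5, m6, m7}, keep only states in Sat with every successor in Z. Z1 = {m0, m5, m6, m7}; fixed.
Sat(AG ready) = {m0, m5, m6, m7}
A[ready U AG ready]: least fixpoint, start Z0 = Sat(AG ready) = {m0, m5, m6, m7}, add states in Sat(ready) with every successor in Z. Already a fixed point.
Sat(A[ready U AG ready]) = {m0, m5, m6, m7}
|Sat(A[ready U AG ready])| = |{m0, m5, m6, m7}| = 4.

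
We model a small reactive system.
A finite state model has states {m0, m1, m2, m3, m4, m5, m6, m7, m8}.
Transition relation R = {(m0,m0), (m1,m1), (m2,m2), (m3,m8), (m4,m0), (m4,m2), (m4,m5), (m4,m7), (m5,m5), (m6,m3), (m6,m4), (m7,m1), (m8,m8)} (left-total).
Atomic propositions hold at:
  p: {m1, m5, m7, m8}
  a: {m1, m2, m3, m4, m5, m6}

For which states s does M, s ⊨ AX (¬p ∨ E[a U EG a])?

Sat(¬p) = {m0, m2, m3, m4, m6}
EG a: greatest fixpoint, start Z0 = {m1, m2, m3, m4, m5, m6}, keep only states in Sat with some successor in Z. Z1 = {m1, m2, m4, m5, m6}; fixed.
Sat(EG a) = {m1, m2, m4, m5, m6}
E[a U EG a]: least fixpoint, start Z0 = Sat(EG a) = {m1, m2, m4, m5, m6}, add states in Sat(a) with some successor in Z. Already a fixed point.
Sat(E[a U EG a]) = {m1, m2, m4, m5, m6}
Sat(¬p ∨ E[a U EG a]) = {m0, m1, m2, m3, m4, m5, m6}
Sat(AX (¬p ∨ E[a U EG a])) = {s : every successor in {m0, m1, m2, m3, m4, m5, m6}} = {m0, m1, m2, m5, m6, m7}

{m0, m1, m2, m5, m6, m7}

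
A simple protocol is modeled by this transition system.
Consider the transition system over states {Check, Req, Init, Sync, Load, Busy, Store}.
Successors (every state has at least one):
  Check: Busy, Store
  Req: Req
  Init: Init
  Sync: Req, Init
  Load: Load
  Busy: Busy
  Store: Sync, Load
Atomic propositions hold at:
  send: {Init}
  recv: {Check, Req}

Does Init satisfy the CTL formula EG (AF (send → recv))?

Sat(send → recv) = {Check, Req, Sync, Load, Busy, Store}
AF (send → recv): least fixpoint, start Z0 = {Check, Req, Sync, Load, Busy, Store}, add states with every successor in Z. Already a fixed point.
Sat(AF (send → recv)) = {Check, Req, Sync, Load, Busy, Store}
EG (AF (send → recv)): greatest fixpoint, start Z0 = {Check, Req, Sync, Load, Busy, Store}, keep only states in Sat with some successor in Z. Already a fixed point.
Sat(EG (AF (send → recv))) = {Check, Req, Sync, Load, Busy, Store}
Init ∉ Sat(EG (AF (send → recv))) = {Check, Req, Sync, Load, Busy, Store}, so the formula does not hold at Init.

No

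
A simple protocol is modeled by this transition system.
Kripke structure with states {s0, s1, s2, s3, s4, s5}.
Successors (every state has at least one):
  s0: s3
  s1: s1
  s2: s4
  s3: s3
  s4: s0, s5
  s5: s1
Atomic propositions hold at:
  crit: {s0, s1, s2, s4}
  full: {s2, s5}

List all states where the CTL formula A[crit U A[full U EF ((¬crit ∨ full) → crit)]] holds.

{s0, s1, s2, s4, s5}

Sat(¬crit) = {s3, s5}
Sat(¬crit ∨ full) = {s2, s3, s5}
Sat((¬crit ∨ full) → crit) = {s0, s1, s2, s4}
EF ((¬crit ∨ full) → crit): least fixpoint, start Z0 = {s0, s1, s2, s4}, add states with some successor in Z. Z1 = {s0, s1, s2, s4, s5}; fixed.
Sat(EF ((¬crit ∨ full) → crit)) = {s0, s1, s2, s4, s5}
A[full U EF ((¬crit ∨ full) → crit)]: least fixpoint, start Z0 = Sat(EF ((¬crit ∨ full) → crit)) = {s0, s1, s2, s4, s5}, add states in Sat(full) with every successor in Z. Already a fixed point.
Sat(A[full U EF ((¬crit ∨ full) → crit)]) = {s0, s1, s2, s4, s5}
A[crit U A[full U EF ((¬crit ∨ full) → crit)]]: least fixpoint, start Z0 = Sat(A[full U EF ((¬crit ∨ full) → crit)]) = {s0, s1, s2, s4, s5}, add states in Sat(crit) with every successor in Z. Already a fixed point.
Sat(A[crit U A[full U EF ((¬crit ∨ full) → crit)]]) = {s0, s1, s2, s4, s5}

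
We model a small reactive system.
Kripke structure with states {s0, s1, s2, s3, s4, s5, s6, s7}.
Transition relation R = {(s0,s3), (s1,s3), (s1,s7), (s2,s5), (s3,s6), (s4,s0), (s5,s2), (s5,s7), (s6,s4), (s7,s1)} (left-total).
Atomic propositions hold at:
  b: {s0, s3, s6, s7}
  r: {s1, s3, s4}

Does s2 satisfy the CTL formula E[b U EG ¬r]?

Sat(¬r) = {s0, s2, s5, s6, s7}
EG ¬r: greatest fixpoint, start Z0 = {s0, s2, s5, s6, s7}, keep only states in Sat with some successor in Z. Z1 = {s2, s5}; fixed.
Sat(EG ¬r) = {s2, s5}
E[b U EG ¬r]: least fixpoint, start Z0 = Sat(EG ¬r) = {s2, s5}, add states in Sat(b) with some successor in Z. Already a fixed point.
Sat(E[b U EG ¬r]) = {s2, s5}
s2 ∈ Sat(E[b U EG ¬r]) = {s2, s5}, so the formula holds at s2.

Yes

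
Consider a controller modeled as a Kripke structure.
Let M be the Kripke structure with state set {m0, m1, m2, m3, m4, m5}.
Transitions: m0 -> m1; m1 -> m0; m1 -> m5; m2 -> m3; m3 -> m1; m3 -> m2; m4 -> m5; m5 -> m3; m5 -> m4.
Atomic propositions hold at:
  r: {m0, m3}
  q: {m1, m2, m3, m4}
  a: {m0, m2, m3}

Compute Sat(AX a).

Sat(AX a) = {s : every successor in {m0, m2, m3}} = {m2}

{m2}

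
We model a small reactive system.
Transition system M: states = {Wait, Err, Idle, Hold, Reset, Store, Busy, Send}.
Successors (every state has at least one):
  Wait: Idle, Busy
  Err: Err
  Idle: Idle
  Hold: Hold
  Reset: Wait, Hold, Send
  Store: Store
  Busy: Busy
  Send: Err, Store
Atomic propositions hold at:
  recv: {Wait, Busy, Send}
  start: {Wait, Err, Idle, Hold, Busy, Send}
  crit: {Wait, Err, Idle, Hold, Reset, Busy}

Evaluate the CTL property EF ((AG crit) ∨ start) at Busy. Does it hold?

Yes

AG crit: greatest fixpoint, start Z0 = {Wait, Err, Idle, Hold, Reset, Busy}, keep only states in Sat with every successor in Z. Z1 = {Wait, Err, Idle, Hold, Busy}; fixed.
Sat(AG crit) = {Wait, Err, Idle, Hold, Busy}
Sat((AG crit) ∨ start) = {Wait, Err, Idle, Hold, Busy, Send}
EF ((AG crit) ∨ start): least fixpoint, start Z0 = {Wait, Err, Idle, Hold, Busy, Send}, add states with some successor in Z. Z1 = {Wait, Err, Idle, Hold, Reset, Busy, Send}; fixed.
Sat(EF ((AG crit) ∨ start)) = {Wait, Err, Idle, Hold, Reset, Busy, Send}
Busy ∈ Sat(EF ((AG crit) ∨ start)) = {Wait, Err, Idle, Hold, Reset, Busy, Send}, so the formula holds at Busy.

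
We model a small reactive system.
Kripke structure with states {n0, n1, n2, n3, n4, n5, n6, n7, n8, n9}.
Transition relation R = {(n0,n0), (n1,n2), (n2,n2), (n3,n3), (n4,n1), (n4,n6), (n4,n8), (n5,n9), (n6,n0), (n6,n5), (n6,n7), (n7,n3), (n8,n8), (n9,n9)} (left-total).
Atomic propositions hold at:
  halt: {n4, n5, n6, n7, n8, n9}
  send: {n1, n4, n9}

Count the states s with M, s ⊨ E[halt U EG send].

EG send: greatest fixpoint, start Z0 = {n1, n4, n9}, keep only states in Sat with some successor in Z. Z1 = {n4, n9}; Z2 = {n9}; fixed.
Sat(EG send) = {n9}
E[halt U EG send]: least fixpoint, start Z0 = Sat(EG send) = {n9}, add states in Sat(halt) with some successor in Z. Z1 = {n5, n9}; Z2 = {n5, n6, n9}; Z3 = {n4, n5, n6, n9}; fixed.
Sat(E[halt U EG send]) = {n4, n5, n6, n9}
|Sat(E[halt U EG send])| = |{n4, n5, n6, n9}| = 4.

4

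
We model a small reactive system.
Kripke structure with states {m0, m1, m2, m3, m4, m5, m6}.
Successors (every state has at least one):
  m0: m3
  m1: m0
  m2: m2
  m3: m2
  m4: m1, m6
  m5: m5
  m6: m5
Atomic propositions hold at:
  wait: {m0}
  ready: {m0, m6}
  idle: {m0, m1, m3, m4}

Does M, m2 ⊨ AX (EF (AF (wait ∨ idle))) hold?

No

Sat(wait ∨ idle) = {m0, m1, m3, m4}
AF (wait ∨ idle): least fixpoint, start Z0 = {m0, m1, m3, m4}, add states with every successor in Z. Already a fixed point.
Sat(AF (wait ∨ idle)) = {m0, m1, m3, m4}
EF (AF (wait ∨ idle)): least fixpoint, start Z0 = {m0, m1, m3, m4}, add states with some successor in Z. Already a fixed point.
Sat(EF (AF (wait ∨ idle))) = {m0, m1, m3, m4}
Sat(AX (EF (AF (wait ∨ idle)))) = {s : every successor in {m0, m1, m3, m4}} = {m0, m1}
m2 ∉ Sat(AX (EF (AF (wait ∨ idle)))) = {m0, m1}, so the formula does not hold at m2.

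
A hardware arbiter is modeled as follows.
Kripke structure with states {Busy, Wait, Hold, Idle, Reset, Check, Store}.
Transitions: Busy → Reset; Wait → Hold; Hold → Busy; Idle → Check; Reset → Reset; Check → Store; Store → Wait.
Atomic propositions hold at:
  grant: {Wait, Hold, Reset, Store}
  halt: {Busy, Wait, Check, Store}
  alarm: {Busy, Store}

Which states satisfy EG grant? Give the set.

EG grant: greatest fixpoint, start Z0 = {Wait, Hold, Reset, Store}, keep only states in Sat with some successor in Z. Z1 = {Wait, Reset, Store}; Z2 = {Reset, Store}; Z3 = {Reset}; fixed.
Sat(EG grant) = {Reset}

{Reset}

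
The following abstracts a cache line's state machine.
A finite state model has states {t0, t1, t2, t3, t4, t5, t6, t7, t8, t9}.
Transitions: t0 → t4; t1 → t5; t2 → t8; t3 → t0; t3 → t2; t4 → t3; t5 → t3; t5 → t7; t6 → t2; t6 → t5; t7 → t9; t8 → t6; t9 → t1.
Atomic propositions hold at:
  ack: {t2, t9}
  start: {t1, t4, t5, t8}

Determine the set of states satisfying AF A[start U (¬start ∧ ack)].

Sat(¬start) = {t0, t2, t3, t6, t7, t9}
Sat(¬start ∧ ack) = {t2, t9}
A[start U (¬start ∧ ack)]: least fixpoint, start Z0 = Sat((¬start ∧ ack)) = {t2, t9}, add states in Sat(start) with every successor in Z. Already a fixed point.
Sat(A[start U (¬start ∧ ack)]) = {t2, t9}
AF A[start U (¬start ∧ ack)]: least fixpoint, start Z0 = {t2, t9}, add states with every successor in Z. Z1 = {t2, t7, t9}; fixed.
Sat(AF A[start U (¬start ∧ ack)]) = {t2, t7, t9}

{t2, t7, t9}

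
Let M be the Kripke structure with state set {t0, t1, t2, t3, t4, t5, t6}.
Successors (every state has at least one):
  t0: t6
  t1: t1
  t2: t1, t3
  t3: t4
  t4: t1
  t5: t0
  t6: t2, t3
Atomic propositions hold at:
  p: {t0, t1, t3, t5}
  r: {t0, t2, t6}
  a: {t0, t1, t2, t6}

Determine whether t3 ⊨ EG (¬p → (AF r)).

Sat(¬p) = {t2, t4, t6}
AF r: least fixpoint, start Z0 = {t0, t2, t6}, add states with every successor in Z. Z1 = {t0, t2, t5, t6}; fixed.
Sat(AF r) = {t0, t2, t5, t6}
Sat(¬p → (AF r)) = {t0, t1, t2, t3, t5, t6}
EG (¬p → (AF r)): greatest fixpoint, start Z0 = {t0, t1, t2, t3, t5, t6}, keep only states in Sat with some successor in Z. Z1 = {t0, t1, t2, t5, t6}; fixed.
Sat(EG (¬p → (AF r))) = {t0, t1, t2, t5, t6}
t3 ∉ Sat(EG (¬p → (AF r))) = {t0, t1, t2, t5, t6}, so the formula does not hold at t3.

No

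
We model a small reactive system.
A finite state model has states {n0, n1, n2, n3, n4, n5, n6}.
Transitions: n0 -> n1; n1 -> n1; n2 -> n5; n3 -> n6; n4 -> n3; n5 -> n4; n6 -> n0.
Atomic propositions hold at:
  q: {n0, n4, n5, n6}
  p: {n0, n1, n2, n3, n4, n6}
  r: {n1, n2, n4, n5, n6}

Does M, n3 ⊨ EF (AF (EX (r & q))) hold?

Yes

Sat(r & q) = {n4, n5, n6}
Sat(EX (r & q)) = {s : some successor in {n4, n5, n6}} = {n2, n3, n5}
AF (EX (r & q)): least fixpoint, start Z0 = {n2, n3, n5}, add states with every successor in Z. Z1 = {n2, n3, n4, n5}; fixed.
Sat(AF (EX (r & q))) = {n2, n3, n4, n5}
EF (AF (EX (r & q))): least fixpoint, start Z0 = {n2, n3, n4, n5}, add states with some successor in Z. Already a fixed point.
Sat(EF (AF (EX (r & q)))) = {n2, n3, n4, n5}
n3 ∈ Sat(EF (AF (EX (r & q)))) = {n2, n3, n4, n5}, so the formula holds at n3.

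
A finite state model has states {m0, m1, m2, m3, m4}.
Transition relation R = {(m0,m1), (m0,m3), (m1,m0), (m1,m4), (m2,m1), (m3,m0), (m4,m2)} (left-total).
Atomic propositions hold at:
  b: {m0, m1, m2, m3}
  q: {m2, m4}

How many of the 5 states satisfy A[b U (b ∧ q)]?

1

Sat(b ∧ q) = {m2}
A[b U (b ∧ q)]: least fixpoint, start Z0 = Sat((b ∧ q)) = {m2}, add states in Sat(b) with every successor in Z. Already a fixed point.
Sat(A[b U (b ∧ q)]) = {m2}
|Sat(A[b U (b ∧ q)])| = |{m2}| = 1.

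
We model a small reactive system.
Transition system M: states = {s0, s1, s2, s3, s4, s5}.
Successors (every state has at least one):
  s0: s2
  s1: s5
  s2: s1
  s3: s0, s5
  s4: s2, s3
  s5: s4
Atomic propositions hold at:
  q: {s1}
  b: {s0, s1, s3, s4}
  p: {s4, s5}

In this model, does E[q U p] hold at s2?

No

E[q U p]: least fixpoint, start Z0 = Sat(p) = {s4, s5}, add states in Sat(q) with some successor in Z. Z1 = {s1, s4, s5}; fixed.
Sat(E[q U p]) = {s1, s4, s5}
s2 ∉ Sat(E[q U p]) = {s1, s4, s5}, so the formula does not hold at s2.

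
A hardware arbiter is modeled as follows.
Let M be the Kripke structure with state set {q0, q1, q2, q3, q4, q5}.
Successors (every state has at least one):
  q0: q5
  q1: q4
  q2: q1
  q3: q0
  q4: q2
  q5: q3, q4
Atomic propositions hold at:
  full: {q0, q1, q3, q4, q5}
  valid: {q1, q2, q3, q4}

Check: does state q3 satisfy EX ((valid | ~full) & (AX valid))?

Sat(~full) = {q2}
Sat(valid | ~full) = {q1, q2, q3, q4}
Sat(AX valid) = {s : every successor in {q1, q2, q3, q4}} = {q1, q2, q4, q5}
Sat((valid | ~full) & (AX valid)) = {q1, q2, q4}
Sat(EX ((valid | ~full) & (AX valid))) = {s : some successor in {q1, q2, q4}} = {q1, q2, q4, q5}
q3 ∉ Sat(EX ((valid | ~full) & (AX valid))) = {q1, q2, q4, q5}, so the formula does not hold at q3.

No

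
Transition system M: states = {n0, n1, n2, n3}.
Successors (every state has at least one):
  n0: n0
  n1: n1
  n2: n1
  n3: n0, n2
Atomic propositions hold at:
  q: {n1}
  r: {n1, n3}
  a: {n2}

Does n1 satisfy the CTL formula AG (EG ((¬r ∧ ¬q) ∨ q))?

Sat(¬r) = {n0, n2}
Sat(¬q) = {n0, n2, n3}
Sat(¬r ∧ ¬q) = {n0, n2}
Sat((¬r ∧ ¬q) ∨ q) = {n0, n1, n2}
EG ((¬r ∧ ¬q) ∨ q): greatest fixpoint, start Z0 = {n0, n1, n2}, keep only states in Sat with some successor in Z. Already a fixed point.
Sat(EG ((¬r ∧ ¬q) ∨ q)) = {n0, n1, n2}
AG (EG ((¬r ∧ ¬q) ∨ q)): greatest fixpoint, start Z0 = {n0, n1, n2}, keep only states in Sat with every successor in Z. Already a fixed point.
Sat(AG (EG ((¬r ∧ ¬q) ∨ q))) = {n0, n1, n2}
n1 ∈ Sat(AG (EG ((¬r ∧ ¬q) ∨ q))) = {n0, n1, n2}, so the formula holds at n1.

Yes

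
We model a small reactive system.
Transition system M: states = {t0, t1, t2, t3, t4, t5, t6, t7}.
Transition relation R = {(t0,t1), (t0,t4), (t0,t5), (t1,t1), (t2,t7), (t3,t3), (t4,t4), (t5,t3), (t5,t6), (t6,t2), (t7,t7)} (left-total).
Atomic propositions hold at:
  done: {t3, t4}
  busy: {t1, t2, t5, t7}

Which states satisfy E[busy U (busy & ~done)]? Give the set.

Sat(~done) = {t0, t1, t2, t5, t6, t7}
Sat(busy & ~done) = {t1, t2, t5, t7}
E[busy U (busy & ~done)]: least fixpoint, start Z0 = Sat((busy & ~done)) = {t1, t2, t5, t7}, add states in Sat(busy) with some successor in Z. Already a fixed point.
Sat(E[busy U (busy & ~done)]) = {t1, t2, t5, t7}

{t1, t2, t5, t7}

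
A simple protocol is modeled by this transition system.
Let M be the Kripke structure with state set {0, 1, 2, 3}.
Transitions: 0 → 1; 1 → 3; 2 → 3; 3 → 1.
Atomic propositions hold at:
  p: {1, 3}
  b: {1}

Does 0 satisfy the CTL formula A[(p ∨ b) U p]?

No

Sat(p ∨ b) = {1, 3}
A[(p ∨ b) U p]: least fixpoint, start Z0 = Sat(p) = {1, 3}, add states in Sat(p ∨ b) with every successor in Z. Already a fixed point.
Sat(A[(p ∨ b) U p]) = {1, 3}
0 ∉ Sat(A[(p ∨ b) U p]) = {1, 3}, so the formula does not hold at 0.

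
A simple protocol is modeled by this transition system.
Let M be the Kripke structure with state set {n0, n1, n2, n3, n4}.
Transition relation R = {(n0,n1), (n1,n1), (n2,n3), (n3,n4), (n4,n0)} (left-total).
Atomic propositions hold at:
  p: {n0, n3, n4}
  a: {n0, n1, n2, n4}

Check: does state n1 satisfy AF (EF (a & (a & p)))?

Sat(a & p) = {n0, n4}
Sat(a & (a & p)) = {n0, n4}
EF (a & (a & p)): least fixpoint, start Z0 = {n0, n4}, add states with some successor in Z. Z1 = {n0, n3, n4}; Z2 = {n0, n2, n3, n4}; fixed.
Sat(EF (a & (a & p))) = {n0, n2, n3, n4}
AF (EF (a & (a & p))): least fixpoint, start Z0 = {n0, n2, n3, n4}, add states with every successor in Z. Already a fixed point.
Sat(AF (EF (a & (a & p)))) = {n0, n2, n3, n4}
n1 ∉ Sat(AF (EF (a & (a & p)))) = {n0, n2, n3, n4}, so the formula does not hold at n1.

No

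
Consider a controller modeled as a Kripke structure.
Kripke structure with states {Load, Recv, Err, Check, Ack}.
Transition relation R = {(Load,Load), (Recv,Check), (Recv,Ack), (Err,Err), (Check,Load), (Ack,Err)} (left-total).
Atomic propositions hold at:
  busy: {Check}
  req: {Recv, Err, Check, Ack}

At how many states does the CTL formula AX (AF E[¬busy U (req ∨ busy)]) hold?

Sat(¬busy) = {Load, Recv, Err, Ack}
Sat(req ∨ busy) = {Recv, Err, Check, Ack}
E[¬busy U (req ∨ busy)]: least fixpoint, start Z0 = Sat((req ∨ busy)) = {Recv, Err, Check, Ack}, add states in Sat(¬busy) with some successor in Z. Already a fixed point.
Sat(E[¬busy U (req ∨ busy)]) = {Recv, Err, Check, Ack}
AF E[¬busy U (req ∨ busy)]: least fixpoint, start Z0 = {Recv, Err, Check, Ack}, add states with every successor in Z. Already a fixed point.
Sat(AF E[¬busy U (req ∨ busy)]) = {Recv, Err, Check, Ack}
Sat(AX (AF E[¬busy U (req ∨ busy)])) = {s : every successor in {Recv, Err, Check, Ack}} = {Recv, Err, Ack}
|Sat(AX (AF E[¬busy U (req ∨ busy)]))| = |{Recv, Err, Ack}| = 3.

3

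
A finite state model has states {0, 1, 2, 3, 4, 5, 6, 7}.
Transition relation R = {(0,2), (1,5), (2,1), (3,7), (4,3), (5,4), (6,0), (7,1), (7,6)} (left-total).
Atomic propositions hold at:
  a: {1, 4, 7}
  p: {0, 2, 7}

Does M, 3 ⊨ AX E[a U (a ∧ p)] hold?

Yes

Sat(a ∧ p) = {7}
E[a U (a ∧ p)]: least fixpoint, start Z0 = Sat((a ∧ p)) = {7}, add states in Sat(a) with some successor in Z. Already a fixed point.
Sat(E[a U (a ∧ p)]) = {7}
Sat(AX E[a U (a ∧ p)]) = {s : every successor in {7}} = {3}
3 ∈ Sat(AX E[a U (a ∧ p)]) = {3}, so the formula holds at 3.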